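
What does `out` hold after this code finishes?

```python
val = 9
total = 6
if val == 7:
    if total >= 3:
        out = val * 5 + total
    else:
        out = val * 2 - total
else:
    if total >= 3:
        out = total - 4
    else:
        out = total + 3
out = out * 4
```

8

val=9, total=6
val == 7 is False; total >= 3 is True
→ out = total - 4 = 2
out = 2*4 = 8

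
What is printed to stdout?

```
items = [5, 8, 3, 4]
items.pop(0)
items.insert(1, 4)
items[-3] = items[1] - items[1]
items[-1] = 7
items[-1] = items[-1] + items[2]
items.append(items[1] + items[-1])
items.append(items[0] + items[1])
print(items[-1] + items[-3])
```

18

pop(0) removes 5 → [8, 3, 4]
insert 4 at 1 → [8, 4, 3, 4]
items[-3] = items[1]-items[1] = 4-4 = 0 → [8, 0, 3, 4]
items[-1] = 7 → [8, 0, 3, 7]
items[-1] = items[-1]+items[2] = 7+3 = 10 → [8, 0, 3, 10]
append items[1]+items[-1] = 0+10 = 10 → [8, 0, 3, 10, 10]
append items[0]+items[1] = 8+0 = 8 → [8, 0, 3, 10, 10, 8]
items[-1]+items[-3] = 8+10 = 18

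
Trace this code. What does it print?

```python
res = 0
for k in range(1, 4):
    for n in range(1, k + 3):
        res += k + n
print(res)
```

k=1,n=1: res = 0+2 = 2
k=1,n=2: res = 2+3 = 5
k=1,n=3: res = 5+4 = 9
k=2,n=1: res = 9+3 = 12
k=2,n=2: res = 12+4 = 16
k=2,n=3: res = 16+5 = 21
k=2,n=4: res = 21+6 = 27
k=3,n=1: res = 27+4 = 31
k=3,n=2: res = 31+5 = 36
k=3,n=3: res = 36+6 = 42
k=3,n=4: res = 42+7 = 49
k=3,n=5: res = 49+8 = 57

57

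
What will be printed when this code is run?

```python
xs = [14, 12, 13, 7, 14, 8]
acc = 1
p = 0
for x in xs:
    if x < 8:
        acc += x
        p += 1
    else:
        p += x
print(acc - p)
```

-54

x=14: not <8; p=14
x=12: not <8; p=26
x=13: not <8; p=39
x=7: <8, acc = 1+7 = 8; p=40
x=14: not <8; p=54
x=8: not <8; p=62
acc-p = 8-62 = -54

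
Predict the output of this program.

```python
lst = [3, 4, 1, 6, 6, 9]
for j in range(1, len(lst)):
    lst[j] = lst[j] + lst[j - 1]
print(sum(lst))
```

81

j=1: lst[1] = 4+3 = 7 → [3, 7, 1, 6, 6, 9]
j=2: lst[2] = 1+7 = 8 → [3, 7, 8, 6, 6, 9]
j=3: lst[3] = 6+8 = 14 → [3, 7, 8, 14, 6, 9]
j=4: lst[4] = 6+14 = 20 → [3, 7, 8, 14, 20, 9]
j=5: lst[5] = 9+20 = 29 → [3, 7, 8, 14, 20, 29]
sum = 81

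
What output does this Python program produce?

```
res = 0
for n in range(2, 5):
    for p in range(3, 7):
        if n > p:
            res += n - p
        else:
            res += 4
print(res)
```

45

n=2,p=3: not 2>3, res = 0+4 = 4
n=2,p=4: not 2>4, res = 4+4 = 8
n=2,p=5: not 2>5, res = 8+4 = 12
n=2,p=6: not 2>6, res = 12+4 = 16
n=3,p=3: not 3>3, res = 16+4 = 20
n=3,p=4: not 3>4, res = 20+4 = 24
n=3,p=5: not 3>5, res = 24+4 = 28
n=3,p=6: not 3>6, res = 28+4 = 32
n=4,p=3: 4>3, res = 32+1 = 33
n=4,p=4: not 4>4, res = 33+4 = 37
n=4,p=5: not 4>5, res = 37+4 = 41
n=4,p=6: not 4>6, res = 41+4 = 45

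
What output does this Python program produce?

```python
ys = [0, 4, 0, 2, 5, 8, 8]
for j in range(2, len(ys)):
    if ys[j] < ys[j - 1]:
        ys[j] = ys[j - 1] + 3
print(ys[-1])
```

19

j=2: 0<4, ys[2] = 4+3 = 7 → [0, 4, 7, 2, 5, 8, 8]
j=3: 2<7, ys[3] = 7+3 = 10 → [0, 4, 7, 10, 5, 8, 8]
j=4: 5<10, ys[4] = 10+3 = 13 → [0, 4, 7, 10, 13, 8, 8]
j=5: 8<13, ys[5] = 13+3 = 16 → [0, 4, 7, 10, 13, 16, 8]
j=6: 8<16, ys[6] = 16+3 = 19 → [0, 4, 7, 10, 13, 16, 19]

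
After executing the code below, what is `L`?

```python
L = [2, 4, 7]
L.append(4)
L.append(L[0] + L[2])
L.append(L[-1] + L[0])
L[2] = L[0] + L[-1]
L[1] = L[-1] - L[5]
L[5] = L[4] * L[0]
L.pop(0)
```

[0, 13, 4, 9, 18]

append 4 → [2, 4, 7, 4]
append L[0]+L[2] = 2+7 = 9 → [2, 4, 7, 4, 9]
append L[-1]+L[0] = 9+2 = 11 → [2, 4, 7, 4, 9, 11]
L[2] = L[0]+L[-1] = 2+11 = 13 → [2, 4, 13, 4, 9, 11]
L[1] = L[-1]-L[5] = 11-11 = 0 → [2, 0, 13, 4, 9, 11]
L[5] = L[4]*L[0] = 9*2 = 18 → [2, 0, 13, 4, 9, 18]
pop(0) removes 2 → [0, 13, 4, 9, 18]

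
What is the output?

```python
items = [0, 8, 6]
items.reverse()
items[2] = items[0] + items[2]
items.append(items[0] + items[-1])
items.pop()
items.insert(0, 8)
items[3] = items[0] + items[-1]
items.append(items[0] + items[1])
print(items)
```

reverse → [6, 8, 0]
items[2] = items[0]+items[2] = 6+0 = 6 → [6, 8, 6]
append items[0]+items[-1] = 6+6 = 12 → [6, 8, 6, 12]
pop() removes 12 → [6, 8, 6]
insert 8 at 0 → [8, 6, 8, 6]
items[3] = items[0]+items[-1] = 8+6 = 14 → [8, 6, 8, 14]
append items[0]+items[1] = 8+6 = 14 → [8, 6, 8, 14, 14]

[8, 6, 8, 14, 14]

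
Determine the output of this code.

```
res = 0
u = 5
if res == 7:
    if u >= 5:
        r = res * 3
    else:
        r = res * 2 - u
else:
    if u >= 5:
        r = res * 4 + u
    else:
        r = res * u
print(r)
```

5

res=0, u=5
res == 7 is False; u >= 5 is True
→ r = res * 4 + u = 5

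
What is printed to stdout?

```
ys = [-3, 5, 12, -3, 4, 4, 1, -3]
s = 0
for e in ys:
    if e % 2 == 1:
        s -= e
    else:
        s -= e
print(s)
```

e=-3: odd, s = 0-(-3) = 3
e=5: odd, s = 3-5 = -2
e=12: not odd, s = (-2)-12 = -14
e=-3: odd, s = (-14)-(-3) = -11
e=4: not odd, s = (-11)-4 = -15
e=4: not odd, s = (-15)-4 = -19
e=1: odd, s = (-19)-1 = -20
e=-3: odd, s = (-20)-(-3) = -17

-17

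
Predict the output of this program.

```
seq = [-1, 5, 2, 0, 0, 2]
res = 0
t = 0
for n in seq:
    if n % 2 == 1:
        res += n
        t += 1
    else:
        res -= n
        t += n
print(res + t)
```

6

n=-1: odd, res = 0+(-1) = -1; t=1
n=5: odd, res = (-1)+5 = 4; t=2
n=2: not odd, res = 4-2 = 2; t=4
n=0: not odd, res = 2-0 = 2; t=4
n=0: not odd, res = 2-0 = 2; t=4
n=2: not odd, res = 2-2 = 0; t=6
res+t = 0+6 = 6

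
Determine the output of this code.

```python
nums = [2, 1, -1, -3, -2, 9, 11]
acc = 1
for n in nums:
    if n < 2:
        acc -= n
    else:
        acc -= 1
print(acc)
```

3

n=2: not <2, acc = 1-1 = 0
n=1: <2, acc = 0-1 = -1
n=-1: <2, acc = (-1)-(-1) = 0
n=-3: <2, acc = 0-(-3) = 3
n=-2: <2, acc = 3-(-2) = 5
n=9: not <2, acc = 5-1 = 4
n=11: not <2, acc = 4-1 = 3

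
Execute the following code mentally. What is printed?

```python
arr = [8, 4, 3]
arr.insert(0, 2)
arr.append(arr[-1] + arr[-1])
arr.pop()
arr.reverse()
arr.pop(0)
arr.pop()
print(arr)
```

[4, 8]

insert 2 at 0 → [2, 8, 4, 3]
append arr[-1]+arr[-1] = 3+3 = 6 → [2, 8, 4, 3, 6]
pop() removes 6 → [2, 8, 4, 3]
reverse → [3, 4, 8, 2]
pop(0) removes 3 → [4, 8, 2]
pop() removes 2 → [4, 8]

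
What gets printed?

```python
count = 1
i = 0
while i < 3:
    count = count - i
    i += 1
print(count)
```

i=0: count = 1-0 = 1
i=1: count = 1-1 = 0
i=2: count = 0-2 = -2

-2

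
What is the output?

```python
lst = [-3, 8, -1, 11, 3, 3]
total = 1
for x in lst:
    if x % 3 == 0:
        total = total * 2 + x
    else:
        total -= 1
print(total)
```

-7

x=-3: %3==0, total = 1*2+(-3) = -1
x=8: not %3==0, total = (-1)-1 = -2
x=-1: not %3==0, total = (-2)-1 = -3
x=11: not %3==0, total = (-3)-1 = -4
x=3: %3==0, total = (-4)*2+3 = -5
x=3: %3==0, total = (-5)*2+3 = -7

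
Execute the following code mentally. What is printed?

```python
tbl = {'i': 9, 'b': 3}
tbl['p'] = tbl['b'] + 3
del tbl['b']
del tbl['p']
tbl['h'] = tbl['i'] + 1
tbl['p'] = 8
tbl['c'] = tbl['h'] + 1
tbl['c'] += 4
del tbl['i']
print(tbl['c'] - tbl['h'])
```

tbl['p'] = tbl['b']+3 = 6 → {'i': 9, 'b': 3, 'p': 6}
del 'b' → {'i': 9, 'p': 6}
del 'p' → {'i': 9}
tbl['h'] = tbl['i']+1 = 10 → {'i': 9, 'h': 10}
tbl['p'] = 8 → {'i': 9, 'h': 10, 'p': 8}
tbl['c'] = tbl['h']+1 = 11 → {'i': 9, 'h': 10, 'p': 8, 'c': 11}
tbl['c'] = 11+4 = 15 → {'i': 9, 'h': 10, 'p': 8, 'c': 15}
del 'i' → {'h': 10, 'p': 8, 'c': 15}
tbl['c']-tbl['h'] = 15-10 = 5

5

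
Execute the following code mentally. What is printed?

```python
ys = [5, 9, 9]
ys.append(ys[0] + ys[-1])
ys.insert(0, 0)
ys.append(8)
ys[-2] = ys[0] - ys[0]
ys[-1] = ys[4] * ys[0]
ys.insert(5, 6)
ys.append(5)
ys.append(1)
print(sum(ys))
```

append ys[0]+ys[-1] = 5+9 = 14 → [5, 9, 9, 14]
insert 0 at 0 → [0, 5, 9, 9, 14]
append 8 → [0, 5, 9, 9, 14, 8]
ys[-2] = ys[0]-ys[0] = 0-0 = 0 → [0, 5, 9, 9, 0, 8]
ys[-1] = ys[4]*ys[0] = 0*0 = 0 → [0, 5, 9, 9, 0, 0]
insert 6 at 5 → [0, 5, 9, 9, 0, 6, 0]
append 5 → [0, 5, 9, 9, 0, 6, 0, 5]
append 1 → [0, 5, 9, 9, 0, 6, 0, 5, 1]
sum = 35

35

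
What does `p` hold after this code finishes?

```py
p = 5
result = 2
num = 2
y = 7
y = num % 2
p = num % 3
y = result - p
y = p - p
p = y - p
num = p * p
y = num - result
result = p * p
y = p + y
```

y = 2%2 = 0
p = 2%3 = 2
y = 2-2 = 0
y = 2-2 = 0
p = 0-2 = -2
num = (-2)*(-2) = 4
y = 4-2 = 2
result = (-2)*(-2) = 4
y = (-2)+2 = 0

-2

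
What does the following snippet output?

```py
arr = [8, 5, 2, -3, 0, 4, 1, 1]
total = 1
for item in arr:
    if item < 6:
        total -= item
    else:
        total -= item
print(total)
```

item=8: not <6, total = 1-8 = -7
item=5: <6, total = (-7)-5 = -12
item=2: <6, total = (-12)-2 = -14
item=-3: <6, total = (-14)-(-3) = -11
item=0: <6, total = (-11)-0 = -11
item=4: <6, total = (-11)-4 = -15
item=1: <6, total = (-15)-1 = -16
item=1: <6, total = (-16)-1 = -17

-17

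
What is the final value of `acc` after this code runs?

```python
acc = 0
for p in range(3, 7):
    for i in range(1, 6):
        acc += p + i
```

p=3,i=1: acc = 0+4 = 4
p=3,i=2: acc = 4+5 = 9
p=3,i=3: acc = 9+6 = 15
p=3,i=4: acc = 15+7 = 22
p=3,i=5: acc = 22+8 = 30
p=4,i=1: acc = 30+5 = 35
p=4,i=2: acc = 35+6 = 41
p=4,i=3: acc = 41+7 = 48
p=4,i=4: acc = 48+8 = 56
p=4,i=5: acc = 56+9 = 65
p=5,i=1: acc = 65+6 = 71
p=5,i=2: acc = 71+7 = 78
p=5,i=3: acc = 78+8 = 86
p=5,i=4: acc = 86+9 = 95
p=5,i=5: acc = 95+10 = 105
p=6,i=1: acc = 105+7 = 112
p=6,i=2: acc = 112+8 = 120
p=6,i=3: acc = 120+9 = 129
p=6,i=4: acc = 129+10 = 139
p=6,i=5: acc = 139+11 = 150

150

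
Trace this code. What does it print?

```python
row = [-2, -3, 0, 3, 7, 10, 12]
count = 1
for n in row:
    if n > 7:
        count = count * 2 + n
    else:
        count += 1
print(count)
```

56

n=-2: not >7, count = 1+1 = 2
n=-3: not >7, count = 2+1 = 3
n=0: not >7, count = 3+1 = 4
n=3: not >7, count = 4+1 = 5
n=7: not >7, count = 5+1 = 6
n=10: >7, count = 6*2+10 = 22
n=12: >7, count = 22*2+12 = 56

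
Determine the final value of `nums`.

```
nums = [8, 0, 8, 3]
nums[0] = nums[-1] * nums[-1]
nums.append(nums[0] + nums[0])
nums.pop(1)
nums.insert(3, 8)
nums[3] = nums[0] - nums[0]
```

[9, 8, 3, 0, 18]

nums[0] = nums[-1]*nums[-1] = 3*3 = 9 → [9, 0, 8, 3]
append nums[0]+nums[0] = 9+9 = 18 → [9, 0, 8, 3, 18]
pop(1) removes 0 → [9, 8, 3, 18]
insert 8 at 3 → [9, 8, 3, 8, 18]
nums[3] = nums[0]-nums[0] = 9-9 = 0 → [9, 8, 3, 0, 18]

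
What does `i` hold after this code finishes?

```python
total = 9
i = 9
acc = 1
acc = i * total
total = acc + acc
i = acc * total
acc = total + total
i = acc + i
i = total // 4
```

acc = 9*9 = 81
total = 81+81 = 162
i = 81*162 = 13122
acc = 162+162 = 324
i = 324+13122 = 13446
i = 162//4 = 40

40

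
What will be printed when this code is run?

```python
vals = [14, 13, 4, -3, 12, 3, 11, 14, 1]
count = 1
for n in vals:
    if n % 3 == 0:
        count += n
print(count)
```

n=14: not %3==0
n=13: not %3==0
n=4: not %3==0
n=-3: %3==0, count = 1+(-3) = -2
n=12: %3==0, count = (-2)+12 = 10
n=3: %3==0, count = 10+3 = 13
n=11: not %3==0
n=14: not %3==0
n=1: not %3==0

13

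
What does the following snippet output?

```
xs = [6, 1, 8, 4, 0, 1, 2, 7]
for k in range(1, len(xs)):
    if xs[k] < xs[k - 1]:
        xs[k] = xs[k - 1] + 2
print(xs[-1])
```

k=1: 1<6, xs[1] = 6+2 = 8 → [6, 8, 8, 4, 0, 1, 2, 7]
k=2: 8>=8, unchanged → [6, 8, 8, 4, 0, 1, 2, 7]
k=3: 4<8, xs[3] = 8+2 = 10 → [6, 8, 8, 10, 0, 1, 2, 7]
k=4: 0<10, xs[4] = 10+2 = 12 → [6, 8, 8, 10, 12, 1, 2, 7]
k=5: 1<12, xs[5] = 12+2 = 14 → [6, 8, 8, 10, 12, 14, 2, 7]
k=6: 2<14, xs[6] = 14+2 = 16 → [6, 8, 8, 10, 12, 14, 16, 7]
k=7: 7<16, xs[7] = 16+2 = 18 → [6, 8, 8, 10, 12, 14, 16, 18]

18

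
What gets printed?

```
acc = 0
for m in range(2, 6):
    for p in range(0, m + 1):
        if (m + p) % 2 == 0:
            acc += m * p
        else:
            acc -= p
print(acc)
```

m=2,p=0: even sum, acc = 0+0 = 0
m=2,p=1: odd sum, acc = 0-1 = -1
m=2,p=2: even sum, acc = (-1)+4 = 3
m=3,p=0: odd sum, acc = 3-0 = 3
m=3,p=1: even sum, acc = 3+3 = 6
m=3,p=2: odd sum, acc = 6-2 = 4
m=3,p=3: even sum, acc = 4+9 = 13
m=4,p=0: even sum, acc = 13+0 = 13
m=4,p=1: odd sum, acc = 13-1 = 12
m=4,p=2: even sum, acc = 12+8 = 20
m=4,p=3: odd sum, acc = 20-3 = 17
m=4,p=4: even sum, acc = 17+16 = 33
m=5,p=0: odd sum, acc = 33-0 = 33
m=5,p=1: even sum, acc = 33+5 = 38
m=5,p=2: odd sum, acc = 38-2 = 36
m=5,p=3: even sum, acc = 36+15 = 51
m=5,p=4: odd sum, acc = 51-4 = 47
m=5,p=5: even sum, acc = 47+25 = 72

72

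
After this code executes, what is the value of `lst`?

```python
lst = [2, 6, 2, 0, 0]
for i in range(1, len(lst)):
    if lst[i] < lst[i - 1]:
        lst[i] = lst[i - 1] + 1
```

i=1: 6>=2, unchanged → [2, 6, 2, 0, 0]
i=2: 2<6, lst[2] = 6+1 = 7 → [2, 6, 7, 0, 0]
i=3: 0<7, lst[3] = 7+1 = 8 → [2, 6, 7, 8, 0]
i=4: 0<8, lst[4] = 8+1 = 9 → [2, 6, 7, 8, 9]

[2, 6, 7, 8, 9]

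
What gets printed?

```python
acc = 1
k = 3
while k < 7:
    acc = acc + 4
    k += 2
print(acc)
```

9

k=3: acc = 1+4 = 5
k=5: acc = 5+4 = 9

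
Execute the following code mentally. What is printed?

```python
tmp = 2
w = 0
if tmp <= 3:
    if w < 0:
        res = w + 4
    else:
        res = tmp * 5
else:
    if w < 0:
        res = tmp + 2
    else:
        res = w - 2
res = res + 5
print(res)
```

15

tmp=2, w=0
tmp <= 3 is True; w < 0 is False
→ res = tmp * 5 = 10
res = 10+5 = 15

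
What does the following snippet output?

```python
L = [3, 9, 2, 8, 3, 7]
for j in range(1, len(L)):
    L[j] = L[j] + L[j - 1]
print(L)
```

[3, 12, 14, 22, 25, 32]

j=1: L[1] = 9+3 = 12 → [3, 12, 2, 8, 3, 7]
j=2: L[2] = 2+12 = 14 → [3, 12, 14, 8, 3, 7]
j=3: L[3] = 8+14 = 22 → [3, 12, 14, 22, 3, 7]
j=4: L[4] = 3+22 = 25 → [3, 12, 14, 22, 25, 7]
j=5: L[5] = 7+25 = 32 → [3, 12, 14, 22, 25, 32]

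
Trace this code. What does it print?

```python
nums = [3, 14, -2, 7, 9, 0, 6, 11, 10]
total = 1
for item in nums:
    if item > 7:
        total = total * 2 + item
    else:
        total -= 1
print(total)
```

item=3: not >7, total = 1-1 = 0
item=14: >7, total = 0*2+14 = 14
item=-2: not >7, total = 14-1 = 13
item=7: not >7, total = 13-1 = 12
item=9: >7, total = 12*2+9 = 33
item=0: not >7, total = 33-1 = 32
item=6: not >7, total = 32-1 = 31
item=11: >7, total = 31*2+11 = 73
item=10: >7, total = 73*2+10 = 156

156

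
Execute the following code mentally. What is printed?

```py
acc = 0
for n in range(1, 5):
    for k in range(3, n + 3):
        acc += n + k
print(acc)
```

n=1,k=3: acc = 0+4 = 4
n=2,k=3: acc = 4+5 = 9
n=2,k=4: acc = 9+6 = 15
n=3,k=3: acc = 15+6 = 21
n=3,k=4: acc = 21+7 = 28
n=3,k=5: acc = 28+8 = 36
n=4,k=3: acc = 36+7 = 43
n=4,k=4: acc = 43+8 = 51
n=4,k=5: acc = 51+9 = 60
n=4,k=6: acc = 60+10 = 70

70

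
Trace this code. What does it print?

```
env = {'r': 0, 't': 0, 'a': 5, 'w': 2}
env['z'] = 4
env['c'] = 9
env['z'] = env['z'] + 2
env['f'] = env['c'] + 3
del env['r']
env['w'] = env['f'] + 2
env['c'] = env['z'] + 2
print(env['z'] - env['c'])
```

env['z'] = 4 → {'r': 0, 't': 0, 'a': 5, 'w': 2, 'z': 4}
env['c'] = 9 → {'r': 0, 't': 0, 'a': 5, 'w': 2, 'z': 4, 'c': 9}
env['z'] = env['z']+2 = 6 → {'r': 0, 't': 0, 'a': 5, 'w': 2, 'z': 6, 'c': 9}
env['f'] = env['c']+3 = 12 → {'r': 0, 't': 0, 'a': 5, 'w': 2, 'z': 6, 'c': 9, 'f': 12}
del 'r' → {'t': 0, 'a': 5, 'w': 2, 'z': 6, 'c': 9, 'f': 12}
env['w'] = env['f']+2 = 14 → {'t': 0, 'a': 5, 'w': 14, 'z': 6, 'c': 9, 'f': 12}
env['c'] = env['z']+2 = 8 → {'t': 0, 'a': 5, 'w': 14, 'z': 6, 'c': 8, 'f': 12}
env['z']-env['c'] = 6-8 = -2

-2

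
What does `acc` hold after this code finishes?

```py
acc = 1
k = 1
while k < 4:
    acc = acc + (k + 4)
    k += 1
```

19

k=1: acc = 1+5 = 6
k=2: acc = 6+6 = 12
k=3: acc = 12+7 = 19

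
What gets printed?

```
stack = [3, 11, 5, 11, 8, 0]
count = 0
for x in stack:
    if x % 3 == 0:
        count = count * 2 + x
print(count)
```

x=3: %3==0, count = 0*2+3 = 3
x=11: not %3==0
x=5: not %3==0
x=11: not %3==0
x=8: not %3==0
x=0: %3==0, count = 3*2+0 = 6

6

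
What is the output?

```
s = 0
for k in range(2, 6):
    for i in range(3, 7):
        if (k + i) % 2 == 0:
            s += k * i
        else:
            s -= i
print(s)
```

88

k=2,i=3: odd sum, s = 0-3 = -3
k=2,i=4: even sum, s = (-3)+8 = 5
k=2,i=5: odd sum, s = 5-5 = 0
k=2,i=6: even sum, s = 0+12 = 12
k=3,i=3: even sum, s = 12+9 = 21
k=3,i=4: odd sum, s = 21-4 = 17
k=3,i=5: even sum, s = 17+15 = 32
k=3,i=6: odd sum, s = 32-6 = 26
k=4,i=3: odd sum, s = 26-3 = 23
k=4,i=4: even sum, s = 23+16 = 39
k=4,i=5: odd sum, s = 39-5 = 34
k=4,i=6: even sum, s = 34+24 = 58
k=5,i=3: even sum, s = 58+15 = 73
k=5,i=4: odd sum, s = 73-4 = 69
k=5,i=5: even sum, s = 69+25 = 94
k=5,i=6: odd sum, s = 94-6 = 88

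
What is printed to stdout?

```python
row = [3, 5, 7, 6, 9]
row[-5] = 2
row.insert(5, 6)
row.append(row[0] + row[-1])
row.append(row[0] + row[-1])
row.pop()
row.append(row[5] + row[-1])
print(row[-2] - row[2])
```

row[-5] = 2 → [2, 5, 7, 6, 9]
insert 6 at 5 → [2, 5, 7, 6, 9, 6]
append row[0]+row[-1] = 2+6 = 8 → [2, 5, 7, 6, 9, 6, 8]
append row[0]+row[-1] = 2+8 = 10 → [2, 5, 7, 6, 9, 6, 8, 10]
pop() removes 10 → [2, 5, 7, 6, 9, 6, 8]
append row[5]+row[-1] = 6+8 = 14 → [2, 5, 7, 6, 9, 6, 8, 14]
row[-2]-row[2] = 8-7 = 1

1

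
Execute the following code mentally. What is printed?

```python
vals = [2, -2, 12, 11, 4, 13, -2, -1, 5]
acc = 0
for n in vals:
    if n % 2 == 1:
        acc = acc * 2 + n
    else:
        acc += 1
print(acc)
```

203

n=2: not odd, acc = 0+1 = 1
n=-2: not odd, acc = 1+1 = 2
n=12: not odd, acc = 2+1 = 3
n=11: odd, acc = 3*2+11 = 17
n=4: not odd, acc = 17+1 = 18
n=13: odd, acc = 18*2+13 = 49
n=-2: not odd, acc = 49+1 = 50
n=-1: odd, acc = 50*2+(-1) = 99
n=5: odd, acc = 99*2+5 = 203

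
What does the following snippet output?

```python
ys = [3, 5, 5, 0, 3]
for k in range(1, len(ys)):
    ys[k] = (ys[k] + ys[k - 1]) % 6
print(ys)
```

k=1: ys[1] = (5+3)%6 = 2 → [3, 2, 5, 0, 3]
k=2: ys[2] = (5+2)%6 = 1 → [3, 2, 1, 0, 3]
k=3: ys[3] = (0+1)%6 = 1 → [3, 2, 1, 1, 3]
k=4: ys[4] = (3+1)%6 = 4 → [3, 2, 1, 1, 4]

[3, 2, 1, 1, 4]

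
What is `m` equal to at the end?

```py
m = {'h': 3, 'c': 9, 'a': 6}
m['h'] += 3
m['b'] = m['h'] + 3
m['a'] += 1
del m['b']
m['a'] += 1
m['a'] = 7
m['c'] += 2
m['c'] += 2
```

m['h'] = 3+3 = 6 → {'h': 6, 'c': 9, 'a': 6}
m['b'] = m['h']+3 = 9 → {'h': 6, 'c': 9, 'a': 6, 'b': 9}
m['a'] = 6+1 = 7 → {'h': 6, 'c': 9, 'a': 7, 'b': 9}
del 'b' → {'h': 6, 'c': 9, 'a': 7}
m['a'] = 7+1 = 8 → {'h': 6, 'c': 9, 'a': 8}
m['a'] = 7 → {'h': 6, 'c': 9, 'a': 7}
m['c'] = 9+2 = 11 → {'h': 6, 'c': 11, 'a': 7}
m['c'] = 11+2 = 13 → {'h': 6, 'c': 13, 'a': 7}

{'h': 6, 'c': 13, 'a': 7}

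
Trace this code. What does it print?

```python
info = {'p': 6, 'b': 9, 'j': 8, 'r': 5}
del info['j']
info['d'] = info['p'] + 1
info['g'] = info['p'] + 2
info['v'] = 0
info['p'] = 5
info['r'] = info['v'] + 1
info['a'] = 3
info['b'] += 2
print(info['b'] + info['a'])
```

del 'j' → {'p': 6, 'b': 9, 'r': 5}
info['d'] = info['p']+1 = 7 → {'p': 6, 'b': 9, 'r': 5, 'd': 7}
info['g'] = info['p']+2 = 8 → {'p': 6, 'b': 9, 'r': 5, 'd': 7, 'g': 8}
info['v'] = 0 → {'p': 6, 'b': 9, 'r': 5, 'd': 7, 'g': 8, 'v': 0}
info['p'] = 5 → {'p': 5, 'b': 9, 'r': 5, 'd': 7, 'g': 8, 'v': 0}
info['r'] = info['v']+1 = 1 → {'p': 5, 'b': 9, 'r': 1, 'd': 7, 'g': 8, 'v': 0}
info['a'] = 3 → {'p': 5, 'b': 9, 'r': 1, 'd': 7, 'g': 8, 'v': 0, 'a': 3}
info['b'] = 9+2 = 11 → {'p': 5, 'b': 11, 'r': 1, 'd': 7, 'g': 8, 'v': 0, 'a': 3}
info['b']+info['a'] = 11+3 = 14

14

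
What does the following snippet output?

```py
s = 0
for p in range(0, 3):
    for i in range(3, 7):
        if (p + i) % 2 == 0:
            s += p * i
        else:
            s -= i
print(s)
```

2

p=0,i=3: odd sum, s = 0-3 = -3
p=0,i=4: even sum, s = (-3)+0 = -3
p=0,i=5: odd sum, s = (-3)-5 = -8
p=0,i=6: even sum, s = (-8)+0 = -8
p=1,i=3: even sum, s = (-8)+3 = -5
p=1,i=4: odd sum, s = (-5)-4 = -9
p=1,i=5: even sum, s = (-9)+5 = -4
p=1,i=6: odd sum, s = (-4)-6 = -10
p=2,i=3: odd sum, s = (-10)-3 = -13
p=2,i=4: even sum, s = (-13)+8 = -5
p=2,i=5: odd sum, s = (-5)-5 = -10
p=2,i=6: even sum, s = (-10)+12 = 2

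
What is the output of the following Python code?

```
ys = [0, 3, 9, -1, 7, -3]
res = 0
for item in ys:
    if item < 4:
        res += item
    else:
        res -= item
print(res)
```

item=0: <4, res = 0+0 = 0
item=3: <4, res = 0+3 = 3
item=9: not <4, res = 3-9 = -6
item=-1: <4, res = (-6)+(-1) = -7
item=7: not <4, res = (-7)-7 = -14
item=-3: <4, res = (-14)+(-3) = -17

-17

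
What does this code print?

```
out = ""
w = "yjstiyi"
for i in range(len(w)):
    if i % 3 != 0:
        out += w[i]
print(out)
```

i=0: skip
i=1: add 'j' → 'j'
i=2: add 's' → 'js'
i=3: skip
i=4: add 'i' → 'jsi'
i=5: add 'y' → 'jsiy'
i=6: skip

jsiy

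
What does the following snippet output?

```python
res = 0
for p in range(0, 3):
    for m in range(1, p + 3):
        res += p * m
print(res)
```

26

p=0,m=1: res = 0+0 = 0
p=0,m=2: res = 0+0 = 0
p=1,m=1: res = 0+1 = 1
p=1,m=2: res = 1+2 = 3
p=1,m=3: res = 3+3 = 6
p=2,m=1: res = 6+2 = 8
p=2,m=2: res = 8+4 = 12
p=2,m=3: res = 12+6 = 18
p=2,m=4: res = 18+8 = 26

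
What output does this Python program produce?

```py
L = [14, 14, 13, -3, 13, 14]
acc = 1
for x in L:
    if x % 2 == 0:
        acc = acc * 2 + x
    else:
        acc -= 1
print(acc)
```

x=14: even, acc = 1*2+14 = 16
x=14: even, acc = 16*2+14 = 46
x=13: not even, acc = 46-1 = 45
x=-3: not even, acc = 45-1 = 44
x=13: not even, acc = 44-1 = 43
x=14: even, acc = 43*2+14 = 100

100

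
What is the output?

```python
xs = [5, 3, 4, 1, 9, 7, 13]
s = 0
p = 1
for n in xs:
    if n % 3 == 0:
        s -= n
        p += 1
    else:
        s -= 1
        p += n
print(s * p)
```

-561

n=5: not %3==0, s = 0-1 = -1; p=6
n=3: %3==0, s = (-1)-3 = -4; p=7
n=4: not %3==0, s = (-4)-1 = -5; p=11
n=1: not %3==0, s = (-5)-1 = -6; p=12
n=9: %3==0, s = (-6)-9 = -15; p=13
n=7: not %3==0, s = (-15)-1 = -16; p=20
n=13: not %3==0, s = (-16)-1 = -17; p=33
s*p = (-17)*33 = -561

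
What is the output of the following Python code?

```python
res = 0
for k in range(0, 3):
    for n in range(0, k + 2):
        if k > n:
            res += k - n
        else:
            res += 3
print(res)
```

k=0,n=0: not 0>0, res = 0+3 = 3
k=0,n=1: not 0>1, res = 3+3 = 6
k=1,n=0: 1>0, res = 6+1 = 7
k=1,n=1: not 1>1, res = 7+3 = 10
k=1,n=2: not 1>2, res = 10+3 = 13
k=2,n=0: 2>0, res = 13+2 = 15
k=2,n=1: 2>1, res = 15+1 = 16
k=2,n=2: not 2>2, res = 16+3 = 19
k=2,n=3: not 2>3, res = 19+3 = 22

22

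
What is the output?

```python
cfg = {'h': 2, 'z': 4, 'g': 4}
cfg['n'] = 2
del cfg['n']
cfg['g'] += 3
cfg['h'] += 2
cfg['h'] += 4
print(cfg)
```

{'h': 8, 'z': 4, 'g': 7}

cfg['n'] = 2 → {'h': 2, 'z': 4, 'g': 4, 'n': 2}
del 'n' → {'h': 2, 'z': 4, 'g': 4}
cfg['g'] = 4+3 = 7 → {'h': 2, 'z': 4, 'g': 7}
cfg['h'] = 2+2 = 4 → {'h': 4, 'z': 4, 'g': 7}
cfg['h'] = 4+4 = 8 → {'h': 8, 'z': 4, 'g': 7}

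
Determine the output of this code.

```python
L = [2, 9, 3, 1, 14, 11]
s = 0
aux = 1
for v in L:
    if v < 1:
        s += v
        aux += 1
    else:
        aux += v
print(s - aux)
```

-41

v=2: not <1; aux=3
v=9: not <1; aux=12
v=3: not <1; aux=15
v=1: not <1; aux=16
v=14: not <1; aux=30
v=11: not <1; aux=41
s-aux = 0-41 = -41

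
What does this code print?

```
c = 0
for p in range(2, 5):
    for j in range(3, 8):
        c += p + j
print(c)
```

p=2,j=3: c = 0+5 = 5
p=2,j=4: c = 5+6 = 11
p=2,j=5: c = 11+7 = 18
p=2,j=6: c = 18+8 = 26
p=2,j=7: c = 26+9 = 35
p=3,j=3: c = 35+6 = 41
p=3,j=4: c = 41+7 = 48
p=3,j=5: c = 48+8 = 56
p=3,j=6: c = 56+9 = 65
p=3,j=7: c = 65+10 = 75
p=4,j=3: c = 75+7 = 82
p=4,j=4: c = 82+8 = 90
p=4,j=5: c = 90+9 = 99
p=4,j=6: c = 99+10 = 109
p=4,j=7: c = 109+11 = 120

120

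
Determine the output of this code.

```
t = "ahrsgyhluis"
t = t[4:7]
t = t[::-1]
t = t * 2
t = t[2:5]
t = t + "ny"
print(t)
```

slice [4:7] → 'gyh'
reverse → 'hyg'
repeat ×2 → 'hyghyg'
slice [2:5] → 'ghy'
+ 'ny' → 'ghyny'

ghyny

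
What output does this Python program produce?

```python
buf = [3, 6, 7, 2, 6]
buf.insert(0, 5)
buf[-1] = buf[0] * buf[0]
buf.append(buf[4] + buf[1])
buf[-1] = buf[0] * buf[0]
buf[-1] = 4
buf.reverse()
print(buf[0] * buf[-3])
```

24

insert 5 at 0 → [5, 3, 6, 7, 2, 6]
buf[-1] = buf[0]*buf[0] = 5*5 = 25 → [5, 3, 6, 7, 2, 25]
append buf[4]+buf[1] = 2+3 = 5 → [5, 3, 6, 7, 2, 25, 5]
buf[-1] = buf[0]*buf[0] = 5*5 = 25 → [5, 3, 6, 7, 2, 25, 25]
buf[-1] = 4 → [5, 3, 6, 7, 2, 25, 4]
reverse → [4, 25, 2, 7, 6, 3, 5]
buf[0]*buf[-3] = 4*6 = 24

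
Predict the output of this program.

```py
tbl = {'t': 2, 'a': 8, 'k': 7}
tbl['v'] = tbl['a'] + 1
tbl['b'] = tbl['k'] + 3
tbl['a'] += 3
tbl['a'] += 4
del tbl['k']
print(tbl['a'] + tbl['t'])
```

tbl['v'] = tbl['a']+1 = 9 → {'t': 2, 'a': 8, 'k': 7, 'v': 9}
tbl['b'] = tbl['k']+3 = 10 → {'t': 2, 'a': 8, 'k': 7, 'v': 9, 'b': 10}
tbl['a'] = 8+3 = 11 → {'t': 2, 'a': 11, 'k': 7, 'v': 9, 'b': 10}
tbl['a'] = 11+4 = 15 → {'t': 2, 'a': 15, 'k': 7, 'v': 9, 'b': 10}
del 'k' → {'t': 2, 'a': 15, 'v': 9, 'b': 10}
tbl['a']+tbl['t'] = 15+2 = 17

17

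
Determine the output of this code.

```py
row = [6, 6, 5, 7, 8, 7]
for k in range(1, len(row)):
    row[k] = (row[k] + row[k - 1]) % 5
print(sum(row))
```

k=1: row[1] = (6+6)%5 = 2 → [6, 2, 5, 7, 8, 7]
k=2: row[2] = (5+2)%5 = 2 → [6, 2, 2, 7, 8, 7]
k=3: row[3] = (7+2)%5 = 4 → [6, 2, 2, 4, 8, 7]
k=4: row[4] = (8+4)%5 = 2 → [6, 2, 2, 4, 2, 7]
k=5: row[5] = (7+2)%5 = 4 → [6, 2, 2, 4, 2, 4]
sum = 20

20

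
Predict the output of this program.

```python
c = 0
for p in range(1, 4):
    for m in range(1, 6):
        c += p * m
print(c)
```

p=1,m=1: c = 0+1 = 1
p=1,m=2: c = 1+2 = 3
p=1,m=3: c = 3+3 = 6
p=1,m=4: c = 6+4 = 10
p=1,m=5: c = 10+5 = 15
p=2,m=1: c = 15+2 = 17
p=2,m=2: c = 17+4 = 21
p=2,m=3: c = 21+6 = 27
p=2,m=4: c = 27+8 = 35
p=2,m=5: c = 35+10 = 45
p=3,m=1: c = 45+3 = 48
p=3,m=2: c = 48+6 = 54
p=3,m=3: c = 54+9 = 63
p=3,m=4: c = 63+12 = 75
p=3,m=5: c = 75+15 = 90

90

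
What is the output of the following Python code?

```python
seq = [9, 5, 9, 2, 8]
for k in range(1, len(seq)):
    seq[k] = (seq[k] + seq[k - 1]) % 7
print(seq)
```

k=1: seq[1] = (5+9)%7 = 0 → [9, 0, 9, 2, 8]
k=2: seq[2] = (9+0)%7 = 2 → [9, 0, 2, 2, 8]
k=3: seq[3] = (2+2)%7 = 4 → [9, 0, 2, 4, 8]
k=4: seq[4] = (8+4)%7 = 5 → [9, 0, 2, 4, 5]

[9, 0, 2, 4, 5]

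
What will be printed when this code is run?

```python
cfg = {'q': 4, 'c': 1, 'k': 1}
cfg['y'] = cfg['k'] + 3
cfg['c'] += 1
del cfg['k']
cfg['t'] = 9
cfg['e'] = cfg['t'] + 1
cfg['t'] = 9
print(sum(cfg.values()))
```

29

cfg['y'] = cfg['k']+3 = 4 → {'q': 4, 'c': 1, 'k': 1, 'y': 4}
cfg['c'] = 1+1 = 2 → {'q': 4, 'c': 2, 'k': 1, 'y': 4}
del 'k' → {'q': 4, 'c': 2, 'y': 4}
cfg['t'] = 9 → {'q': 4, 'c': 2, 'y': 4, 't': 9}
cfg['e'] = cfg['t']+1 = 10 → {'q': 4, 'c': 2, 'y': 4, 't': 9, 'e': 10}
cfg['t'] = 9 → {'q': 4, 'c': 2, 'y': 4, 't': 9, 'e': 10}
sum of values = 29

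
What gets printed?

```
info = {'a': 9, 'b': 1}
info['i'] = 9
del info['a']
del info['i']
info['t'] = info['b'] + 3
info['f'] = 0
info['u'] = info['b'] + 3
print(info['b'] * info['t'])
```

4

info['i'] = 9 → {'a': 9, 'b': 1, 'i': 9}
del 'a' → {'b': 1, 'i': 9}
del 'i' → {'b': 1}
info['t'] = info['b']+3 = 4 → {'b': 1, 't': 4}
info['f'] = 0 → {'b': 1, 't': 4, 'f': 0}
info['u'] = info['b']+3 = 4 → {'b': 1, 't': 4, 'f': 0, 'u': 4}
info['b']*info['t'] = 1*4 = 4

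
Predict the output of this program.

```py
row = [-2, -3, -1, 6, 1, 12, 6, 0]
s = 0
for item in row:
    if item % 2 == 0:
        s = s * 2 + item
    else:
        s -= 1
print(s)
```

36

item=-2: even, s = 0*2+(-2) = -2
item=-3: not even, s = (-2)-1 = -3
item=-1: not even, s = (-3)-1 = -4
item=6: even, s = (-4)*2+6 = -2
item=1: not even, s = (-2)-1 = -3
item=12: even, s = (-3)*2+12 = 6
item=6: even, s = 6*2+6 = 18
item=0: even, s = 18*2+0 = 36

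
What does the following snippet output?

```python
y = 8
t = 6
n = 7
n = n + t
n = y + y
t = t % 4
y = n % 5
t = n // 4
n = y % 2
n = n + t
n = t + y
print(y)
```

1

n = 7+6 = 13
n = 8+8 = 16
t = 6%4 = 2
y = 16%5 = 1
t = 16//4 = 4
n = 1%2 = 1
n = 1+4 = 5
n = 4+1 = 5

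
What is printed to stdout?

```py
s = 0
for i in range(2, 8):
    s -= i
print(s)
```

i=2: s = 0-2 = -2
i=3: s = (-2)-3 = -5
i=4: s = (-5)-4 = -9
i=5: s = (-9)-5 = -14
i=6: s = (-14)-6 = -20
i=7: s = (-20)-7 = -27

-27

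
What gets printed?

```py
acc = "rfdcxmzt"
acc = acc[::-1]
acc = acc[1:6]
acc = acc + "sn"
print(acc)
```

zmxcdsn

reverse → 'tzmxcdfr'
slice [1:6] → 'zmxcd'
+ 'sn' → 'zmxcdsn'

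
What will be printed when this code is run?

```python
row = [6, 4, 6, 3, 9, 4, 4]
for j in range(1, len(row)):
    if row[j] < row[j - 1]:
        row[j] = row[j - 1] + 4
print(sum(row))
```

j=1: 4<6, row[1] = 6+4 = 10 → [6, 10, 6, 3, 9, 4, 4]
j=2: 6<10, row[2] = 10+4 = 14 → [6, 10, 14, 3, 9, 4, 4]
j=3: 3<14, row[3] = 14+4 = 18 → [6, 10, 14, 18, 9, 4, 4]
j=4: 9<18, row[4] = 18+4 = 22 → [6, 10, 14, 18, 22, 4, 4]
j=5: 4<22, row[5] = 22+4 = 26 → [6, 10, 14, 18, 22, 26, 4]
j=6: 4<26, row[6] = 26+4 = 30 → [6, 10, 14, 18, 22, 26, 30]
sum = 126

126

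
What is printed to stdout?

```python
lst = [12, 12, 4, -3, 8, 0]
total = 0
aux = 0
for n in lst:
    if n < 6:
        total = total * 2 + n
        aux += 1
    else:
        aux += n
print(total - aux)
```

n=12: not <6; aux=12
n=12: not <6; aux=24
n=4: <6, total = 0*2+4 = 4; aux=25
n=-3: <6, total = 4*2+(-3) = 5; aux=26
n=8: not <6; aux=34
n=0: <6, total = 5*2+0 = 10; aux=35
total-aux = 10-35 = -25

-25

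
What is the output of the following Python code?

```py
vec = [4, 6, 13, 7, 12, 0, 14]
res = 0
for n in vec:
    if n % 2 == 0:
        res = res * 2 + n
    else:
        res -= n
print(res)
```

n=4: even, res = 0*2+4 = 4
n=6: even, res = 4*2+6 = 14
n=13: not even, res = 14-13 = 1
n=7: not even, res = 1-7 = -6
n=12: even, res = (-6)*2+12 = 0
n=0: even, res = 0*2+0 = 0
n=14: even, res = 0*2+14 = 14

14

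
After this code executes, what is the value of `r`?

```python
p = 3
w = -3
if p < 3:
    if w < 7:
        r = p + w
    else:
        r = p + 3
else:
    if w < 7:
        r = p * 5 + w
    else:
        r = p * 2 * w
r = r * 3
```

p=3, w=-3
p < 3 is False; w < 7 is True
→ r = p * 5 + w = 12
r = 12*3 = 36

36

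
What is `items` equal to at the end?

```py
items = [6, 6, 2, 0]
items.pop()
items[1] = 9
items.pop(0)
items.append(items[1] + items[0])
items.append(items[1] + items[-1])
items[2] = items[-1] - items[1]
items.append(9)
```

[9, 2, 11, 13, 9]

pop() removes 0 → [6, 6, 2]
items[1] = 9 → [6, 9, 2]
pop(0) removes 6 → [9, 2]
append items[1]+items[0] = 2+9 = 11 → [9, 2, 11]
append items[1]+items[-1] = 2+11 = 13 → [9, 2, 11, 13]
items[2] = items[-1]-items[1] = 13-2 = 11 → [9, 2, 11, 13]
append 9 → [9, 2, 11, 13, 9]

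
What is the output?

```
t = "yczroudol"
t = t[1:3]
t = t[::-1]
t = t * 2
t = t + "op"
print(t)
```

zczcop

slice [1:3] → 'cz'
reverse → 'zc'
repeat ×2 → 'zczc'
+ 'op' → 'zczcop'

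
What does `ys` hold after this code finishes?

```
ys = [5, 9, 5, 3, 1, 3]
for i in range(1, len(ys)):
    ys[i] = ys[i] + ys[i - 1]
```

[5, 14, 19, 22, 23, 26]

i=1: ys[1] = 9+5 = 14 → [5, 14, 5, 3, 1, 3]
i=2: ys[2] = 5+14 = 19 → [5, 14, 19, 3, 1, 3]
i=3: ys[3] = 3+19 = 22 → [5, 14, 19, 22, 1, 3]
i=4: ys[4] = 1+22 = 23 → [5, 14, 19, 22, 23, 3]
i=5: ys[5] = 3+23 = 26 → [5, 14, 19, 22, 23, 26]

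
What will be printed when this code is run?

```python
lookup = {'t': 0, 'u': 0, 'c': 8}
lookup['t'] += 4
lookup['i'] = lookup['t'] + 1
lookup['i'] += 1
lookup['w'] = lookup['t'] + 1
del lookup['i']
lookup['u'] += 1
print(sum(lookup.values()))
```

lookup['t'] = 0+4 = 4 → {'t': 4, 'u': 0, 'c': 8}
lookup['i'] = lookup['t']+1 = 5 → {'t': 4, 'u': 0, 'c': 8, 'i': 5}
lookup['i'] = 5+1 = 6 → {'t': 4, 'u': 0, 'c': 8, 'i': 6}
lookup['w'] = lookup['t']+1 = 5 → {'t': 4, 'u': 0, 'c': 8, 'i': 6, 'w': 5}
del 'i' → {'t': 4, 'u': 0, 'c': 8, 'w': 5}
lookup['u'] = 0+1 = 1 → {'t': 4, 'u': 1, 'c': 8, 'w': 5}
sum of values = 18

18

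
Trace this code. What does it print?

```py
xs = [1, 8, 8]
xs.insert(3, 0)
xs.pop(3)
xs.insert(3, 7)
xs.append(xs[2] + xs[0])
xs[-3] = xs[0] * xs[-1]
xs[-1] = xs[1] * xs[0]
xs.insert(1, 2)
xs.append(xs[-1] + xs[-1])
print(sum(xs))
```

51

insert 0 at 3 → [1, 8, 8, 0]
pop(3) removes 0 → [1, 8, 8]
insert 7 at 3 → [1, 8, 8, 7]
append xs[2]+xs[0] = 8+1 = 9 → [1, 8, 8, 7, 9]
xs[-3] = xs[0]*xs[-1] = 1*9 = 9 → [1, 8, 9, 7, 9]
xs[-1] = xs[1]*xs[0] = 8*1 = 8 → [1, 8, 9, 7, 8]
insert 2 at 1 → [1, 2, 8, 9, 7, 8]
append xs[-1]+xs[-1] = 8+8 = 16 → [1, 2, 8, 9, 7, 8, 16]
sum = 51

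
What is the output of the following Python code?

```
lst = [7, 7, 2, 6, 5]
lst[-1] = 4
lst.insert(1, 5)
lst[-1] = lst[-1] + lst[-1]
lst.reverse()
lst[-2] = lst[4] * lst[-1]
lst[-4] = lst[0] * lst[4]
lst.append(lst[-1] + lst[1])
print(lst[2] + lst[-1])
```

lst[-1] = 4 → [7, 7, 2, 6, 4]
insert 5 at 1 → [7, 5, 7, 2, 6, 4]
lst[-1] = lst[-1]+lst[-1] = 4+4 = 8 → [7, 5, 7, 2, 6, 8]
reverse → [8, 6, 2, 7, 5, 7]
lst[-2] = lst[4]*lst[-1] = 5*7 = 35 → [8, 6, 2, 7, 35, 7]
lst[-4] = lst[0]*lst[4] = 8*35 = 280 → [8, 6, 280, 7, 35, 7]
append lst[-1]+lst[1] = 7+6 = 13 → [8, 6, 280, 7, 35, 7, 13]
lst[2]+lst[-1] = 280+13 = 293

293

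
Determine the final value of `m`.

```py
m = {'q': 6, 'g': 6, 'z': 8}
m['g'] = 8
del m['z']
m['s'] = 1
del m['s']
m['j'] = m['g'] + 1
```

m['g'] = 8 → {'q': 6, 'g': 8, 'z': 8}
del 'z' → {'q': 6, 'g': 8}
m['s'] = 1 → {'q': 6, 'g': 8, 's': 1}
del 's' → {'q': 6, 'g': 8}
m['j'] = m['g']+1 = 9 → {'q': 6, 'g': 8, 'j': 9}

{'q': 6, 'g': 8, 'j': 9}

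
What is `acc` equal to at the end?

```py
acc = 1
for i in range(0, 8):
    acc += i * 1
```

i=0: acc = 1+0*1 = 1
i=1: acc = 1+1*1 = 2
i=2: acc = 2+2*1 = 4
i=3: acc = 4+3*1 = 7
i=4: acc = 7+4*1 = 11
i=5: acc = 11+5*1 = 16
i=6: acc = 16+6*1 = 22
i=7: acc = 22+7*1 = 29

29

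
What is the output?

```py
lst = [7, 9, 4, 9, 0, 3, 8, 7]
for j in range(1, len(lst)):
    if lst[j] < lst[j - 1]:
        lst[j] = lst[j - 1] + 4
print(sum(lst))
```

j=1: 9>=7, unchanged → [7, 9, 4, 9, 0, 3, 8, 7]
j=2: 4<9, lst[2] = 9+4 = 13 → [7, 9, 13, 9, 0, 3, 8, 7]
j=3: 9<13, lst[3] = 13+4 = 17 → [7, 9, 13, 17, 0, 3, 8, 7]
j=4: 0<17, lst[4] = 17+4 = 21 → [7, 9, 13, 17, 21, 3, 8, 7]
j=5: 3<21, lst[5] = 21+4 = 25 → [7, 9, 13, 17, 21, 25, 8, 7]
j=6: 8<25, lst[6] = 25+4 = 29 → [7, 9, 13, 17, 21, 25, 29, 7]
j=7: 7<29, lst[7] = 29+4 = 33 → [7, 9, 13, 17, 21, 25, 29, 33]
sum = 154

154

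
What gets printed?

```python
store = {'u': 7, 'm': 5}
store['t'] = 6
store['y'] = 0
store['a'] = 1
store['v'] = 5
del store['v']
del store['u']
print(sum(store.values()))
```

12

store['t'] = 6 → {'u': 7, 'm': 5, 't': 6}
store['y'] = 0 → {'u': 7, 'm': 5, 't': 6, 'y': 0}
store['a'] = 1 → {'u': 7, 'm': 5, 't': 6, 'y': 0, 'a': 1}
store['v'] = 5 → {'u': 7, 'm': 5, 't': 6, 'y': 0, 'a': 1, 'v': 5}
del 'v' → {'u': 7, 'm': 5, 't': 6, 'y': 0, 'a': 1}
del 'u' → {'m': 5, 't': 6, 'y': 0, 'a': 1}
sum of values = 12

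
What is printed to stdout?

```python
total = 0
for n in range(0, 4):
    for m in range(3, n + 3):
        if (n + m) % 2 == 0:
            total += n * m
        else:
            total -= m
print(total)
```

28

n=1,m=3: even sum, total = 0+3 = 3
n=2,m=3: odd sum, total = 3-3 = 0
n=2,m=4: even sum, total = 0+8 = 8
n=3,m=3: even sum, total = 8+9 = 17
n=3,m=4: odd sum, total = 17-4 = 13
n=3,m=5: even sum, total = 13+15 = 28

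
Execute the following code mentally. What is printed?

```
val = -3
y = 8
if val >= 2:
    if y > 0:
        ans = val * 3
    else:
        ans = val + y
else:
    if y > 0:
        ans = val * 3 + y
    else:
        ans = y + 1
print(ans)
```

-1

val=-3, y=8
val >= 2 is False; y > 0 is True
→ ans = val * 3 + y = -1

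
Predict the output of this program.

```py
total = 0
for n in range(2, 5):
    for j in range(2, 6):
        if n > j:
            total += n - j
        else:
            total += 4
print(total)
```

40

n=2,j=2: not 2>2, total = 0+4 = 4
n=2,j=3: not 2>3, total = 4+4 = 8
n=2,j=4: not 2>4, total = 8+4 = 12
n=2,j=5: not 2>5, total = 12+4 = 16
n=3,j=2: 3>2, total = 16+1 = 17
n=3,j=3: not 3>3, total = 17+4 = 21
n=3,j=4: not 3>4, total = 21+4 = 25
n=3,j=5: not 3>5, total = 25+4 = 29
n=4,j=2: 4>2, total = 29+2 = 31
n=4,j=3: 4>3, total = 31+1 = 32
n=4,j=4: not 4>4, total = 32+4 = 36
n=4,j=5: not 4>5, total = 36+4 = 40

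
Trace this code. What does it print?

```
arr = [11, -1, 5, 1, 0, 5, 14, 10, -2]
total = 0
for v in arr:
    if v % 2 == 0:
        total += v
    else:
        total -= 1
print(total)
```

17

v=11: not even, total = 0-1 = -1
v=-1: not even, total = (-1)-1 = -2
v=5: not even, total = (-2)-1 = -3
v=1: not even, total = (-3)-1 = -4
v=0: even, total = (-4)+0 = -4
v=5: not even, total = (-4)-1 = -5
v=14: even, total = (-5)+14 = 9
v=10: even, total = 9+10 = 19
v=-2: even, total = 19+(-2) = 17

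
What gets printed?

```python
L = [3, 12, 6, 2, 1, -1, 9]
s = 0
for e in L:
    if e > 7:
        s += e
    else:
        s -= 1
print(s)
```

16

e=3: not >7, s = 0-1 = -1
e=12: >7, s = (-1)+12 = 11
e=6: not >7, s = 11-1 = 10
e=2: not >7, s = 10-1 = 9
e=1: not >7, s = 9-1 = 8
e=-1: not >7, s = 8-1 = 7
e=9: >7, s = 7+9 = 16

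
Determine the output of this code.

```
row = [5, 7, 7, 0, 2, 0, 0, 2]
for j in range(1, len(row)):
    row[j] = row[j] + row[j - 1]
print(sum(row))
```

j=1: row[1] = 7+5 = 12 → [5, 12, 7, 0, 2, 0, 0, 2]
j=2: row[2] = 7+12 = 19 → [5, 12, 19, 0, 2, 0, 0, 2]
j=3: row[3] = 0+19 = 19 → [5, 12, 19, 19, 2, 0, 0, 2]
j=4: row[4] = 2+19 = 21 → [5, 12, 19, 19, 21, 0, 0, 2]
j=5: row[5] = 0+21 = 21 → [5, 12, 19, 19, 21, 21, 0, 2]
j=6: row[6] = 0+21 = 21 → [5, 12, 19, 19, 21, 21, 21, 2]
j=7: row[7] = 2+21 = 23 → [5, 12, 19, 19, 21, 21, 21, 23]
sum = 141

141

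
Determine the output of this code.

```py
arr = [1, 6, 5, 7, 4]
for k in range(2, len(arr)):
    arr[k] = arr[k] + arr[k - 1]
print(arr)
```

[1, 6, 11, 18, 22]

k=2: arr[2] = 5+6 = 11 → [1, 6, 11, 7, 4]
k=3: arr[3] = 7+11 = 18 → [1, 6, 11, 18, 4]
k=4: arr[4] = 4+18 = 22 → [1, 6, 11, 18, 22]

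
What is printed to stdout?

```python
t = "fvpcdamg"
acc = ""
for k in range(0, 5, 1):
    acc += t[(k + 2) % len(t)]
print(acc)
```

pcdam

k=0: add t[2]='p' → 'p'
k=1: add t[3]='c' → 'pc'
k=2: add t[4]='d' → 'pcd'
k=3: add t[5]='a' → 'pcda'
k=4: add t[6]='m' → 'pcdam'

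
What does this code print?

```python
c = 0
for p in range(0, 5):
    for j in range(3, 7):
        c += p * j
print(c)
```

180

p=0,j=3: c = 0+0 = 0
p=0,j=4: c = 0+0 = 0
p=0,j=5: c = 0+0 = 0
p=0,j=6: c = 0+0 = 0
p=1,j=3: c = 0+3 = 3
p=1,j=4: c = 3+4 = 7
p=1,j=5: c = 7+5 = 12
p=1,j=6: c = 12+6 = 18
p=2,j=3: c = 18+6 = 24
p=2,j=4: c = 24+8 = 32
p=2,j=5: c = 32+10 = 42
p=2,j=6: c = 42+12 = 54
p=3,j=3: c = 54+9 = 63
p=3,j=4: c = 63+12 = 75
p=3,j=5: c = 75+15 = 90
p=3,j=6: c = 90+18 = 108
p=4,j=3: c = 108+12 = 120
p=4,j=4: c = 120+16 = 136
p=4,j=5: c = 136+20 = 156
p=4,j=6: c = 156+24 = 180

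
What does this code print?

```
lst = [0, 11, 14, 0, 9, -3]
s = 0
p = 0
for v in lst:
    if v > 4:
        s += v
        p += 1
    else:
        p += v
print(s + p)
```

v=0: not >4; p=0
v=11: >4, s = 0+11 = 11; p=1
v=14: >4, s = 11+14 = 25; p=2
v=0: not >4; p=2
v=9: >4, s = 25+9 = 34; p=3
v=-3: not >4; p=0
s+p = 34+0 = 34

34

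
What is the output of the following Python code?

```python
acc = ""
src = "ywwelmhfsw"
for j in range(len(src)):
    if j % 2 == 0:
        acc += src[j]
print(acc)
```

j=0: add 'y' → 'y'
j=1: skip
j=2: add 'w' → 'yw'
j=3: skip
j=4: add 'l' → 'ywl'
j=5: skip
j=6: add 'h' → 'ywlh'
j=7: skip
j=8: add 's' → 'ywlhs'
j=9: skip

ywlhs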